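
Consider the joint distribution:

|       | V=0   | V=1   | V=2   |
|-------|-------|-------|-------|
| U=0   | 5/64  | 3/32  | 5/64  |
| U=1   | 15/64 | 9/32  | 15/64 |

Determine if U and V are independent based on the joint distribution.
Marginal P(U) (row sums):
  P(U=0) = 5/64 + 3/32 + 5/64 = 1/4
  P(U=1) = 15/64 + 9/32 + 15/64 = 3/4
Marginal P(V) (column sums):
  P(V=0) = 5/64 + 15/64 = 5/16
  P(V=1) = 3/32 + 9/32 = 3/8
  P(V=2) = 5/64 + 15/64 = 5/16

U and V are independent iff P(U=i,V=j) = P(U=i)·P(V=j) for every cell.
  P(U=0)·P(V=0) = 1/4 × 5/16 = 5/64 = P(U=0,V=0) ✓
  P(U=0)·P(V=1) = 1/4 × 3/8 = 3/32 = P(U=0,V=1) ✓
  P(U=0)·P(V=2) = 1/4 × 5/16 = 5/64 = P(U=0,V=2) ✓
  P(U=1)·P(V=0) = 3/4 × 5/16 = 15/64 = P(U=1,V=0) ✓
  P(U=1)·P(V=1) = 3/4 × 3/8 = 9/32 = P(U=1,V=1) ✓
  P(U=1)·P(V=2) = 3/4 × 5/16 = 15/64 = P(U=1,V=2) ✓

Yes, U and V are independent: every cell factors, so I(U;V) = 0 bits.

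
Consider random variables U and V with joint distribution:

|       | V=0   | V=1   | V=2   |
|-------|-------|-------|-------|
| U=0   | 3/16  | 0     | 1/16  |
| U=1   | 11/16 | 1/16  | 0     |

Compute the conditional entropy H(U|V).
Marginal P(V) (column sums):
  P(V=0) = 3/16 + 11/16 = 7/8
  P(V=1) = 0 + 1/16 = 1/16
  P(V=2) = 1/16 + 0 = 1/16

H(U|V) = -Σ P(U,V)·log₂ P(U|V), where P(U|V) = P(U,V) / P(V)
  (cells with P(U,V) = 0 contribute 0)
  (U=0,V=0): P(U|V) = (3/16)/(7/8) = 3/14;  -(3/16)·log₂(3/14) = 0.4167
  (U=0,V=2): P(U|V) = (1/16)/(1/16) = 1;  -(1/16)·log₂(1) = 0.0000
  (U=1,V=0): P(U|V) = (11/16)/(7/8) = 11/14;  -(11/16)·log₂(11/14) = 0.2392
  (U=1,V=1): P(U|V) = (1/16)/(1/16) = 1;  -(1/16)·log₂(1) = 0.0000
H(U|V) = 0.4167 + 0.0000 + 0.2392 + 0.0000
  = 0.6559 bits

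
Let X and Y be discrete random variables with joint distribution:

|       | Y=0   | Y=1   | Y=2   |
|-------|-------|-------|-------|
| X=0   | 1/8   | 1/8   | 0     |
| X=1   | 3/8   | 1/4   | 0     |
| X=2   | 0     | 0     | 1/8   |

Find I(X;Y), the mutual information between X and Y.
Marginal P(X) (row sums):
  P(X=0) = 1/8 + 1/8 + 0 = 1/4
  P(X=1) = 3/8 + 1/4 + 0 = 5/8
  P(X=2) = 0 + 0 + 1/8 = 1/8
Marginal P(Y) (column sums):
  P(Y=0) = 1/8 + 3/8 + 0 = 1/2
  P(Y=1) = 1/8 + 1/4 + 0 = 3/8
  P(Y=2) = 0 + 0 + 1/8 = 1/8

H(X) = -[(1/4)·log₂(1/4) + (5/8)·log₂(5/8) + (1/8)·log₂(1/8)]
  = 0.5000 + 0.4238 + 0.3750
  = 1.2988 bits
H(Y) = -[(1/2)·log₂(1/2) + (3/8)·log₂(3/8) + (1/8)·log₂(1/8)]
  = 0.5000 + 0.5306 + 0.3750
  = 1.4056 bits
H(X,Y) = -[(1/8)·log₂(1/8) + (1/8)·log₂(1/8) + (3/8)·log₂(3/8) + (1/4)·log₂(1/4) + (1/8)·log₂(1/8)]
  = 0.3750 + 0.3750 + 0.5306 + 0.5000 + 0.3750
  = 2.1556 bits

I(X;Y) = H(X) + H(Y) - H(X,Y)
  = 1.2988 + 1.4056 - 2.1556
  = 0.5488 bits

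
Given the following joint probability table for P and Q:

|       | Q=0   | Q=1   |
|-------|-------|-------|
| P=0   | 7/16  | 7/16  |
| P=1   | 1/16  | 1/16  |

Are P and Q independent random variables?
Marginal P(P) (row sums):
  P(P=0) = 7/16 + 7/16 = 7/8
  P(P=1) = 1/16 + 1/16 = 1/8
Marginal P(Q) (column sums):
  P(Q=0) = 7/16 + 1/16 = 1/2
  P(Q=1) = 7/16 + 1/16 = 1/2

P and Q are independent iff P(P=i,Q=j) = P(P=i)·P(Q=j) for every cell.
  P(P=0)·P(Q=0) = 7/8 × 1/2 = 7/16 = P(P=0,Q=0) ✓
  P(P=0)·P(Q=1) = 7/8 × 1/2 = 7/16 = P(P=0,Q=1) ✓
  P(P=1)·P(Q=0) = 1/8 × 1/2 = 1/16 = P(P=1,Q=0) ✓
  P(P=1)·P(Q=1) = 1/8 × 1/2 = 1/16 = P(P=1,Q=1) ✓

Yes, P and Q are independent: every cell factors, so I(P;Q) = 0 bits.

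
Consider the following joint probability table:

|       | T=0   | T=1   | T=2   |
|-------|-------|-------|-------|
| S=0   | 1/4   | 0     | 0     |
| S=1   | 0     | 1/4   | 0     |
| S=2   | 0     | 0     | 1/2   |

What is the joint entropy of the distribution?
H(S,T) = -Σ P(S,T) log₂ P(S,T), summed over the non-zero cells:
H(S,T) = -[(1/4)·log₂(1/4) + (1/4)·log₂(1/4) + (1/2)·log₂(1/2)]
  = 0.5000 + 0.5000 + 0.5000
  = 1.5000 bits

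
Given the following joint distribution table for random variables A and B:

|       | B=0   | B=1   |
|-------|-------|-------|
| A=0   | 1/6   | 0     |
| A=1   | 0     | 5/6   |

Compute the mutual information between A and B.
Marginal P(A) (row sums):
  P(A=0) = 1/6 + 0 = 1/6
  P(A=1) = 0 + 5/6 = 5/6
Marginal P(B) (column sums):
  P(B=0) = 1/6 + 0 = 1/6
  P(B=1) = 0 + 5/6 = 5/6

H(A) = -[(1/6)·log₂(1/6) + (5/6)·log₂(5/6)]
  = 0.4308 + 0.2192
  = 0.6500 bits
H(B) = -[(1/6)·log₂(1/6) + (5/6)·log₂(5/6)]
  = 0.4308 + 0.2192
  = 0.6500 bits
H(A,B) = -[(1/6)·log₂(1/6) + (5/6)·log₂(5/6)]
  = 0.4308 + 0.2192
  = 0.6500 bits

I(A;B) = H(A) + H(B) - H(A,B)
  = 0.6500 + 0.6500 - 0.6500
  = 0.6500 bits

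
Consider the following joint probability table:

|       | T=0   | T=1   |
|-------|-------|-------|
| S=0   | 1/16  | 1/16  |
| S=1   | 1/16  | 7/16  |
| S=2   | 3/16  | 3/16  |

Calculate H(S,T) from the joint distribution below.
H(S,T) = -Σ P(S,T) log₂ P(S,T), summed over the non-zero cells:
H(S,T) = -[(1/16)·log₂(1/16) + (1/16)·log₂(1/16) + (1/16)·log₂(1/16) + (7/16)·log₂(7/16) + (3/16)·log₂(3/16) + (3/16)·log₂(3/16)]
  = 0.2500 + 0.2500 + 0.2500 + 0.5218 + 0.4528 + 0.4528
  = 2.1774 bits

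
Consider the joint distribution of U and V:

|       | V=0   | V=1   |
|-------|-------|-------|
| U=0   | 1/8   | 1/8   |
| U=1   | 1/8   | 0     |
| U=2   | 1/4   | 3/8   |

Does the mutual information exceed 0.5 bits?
Marginal P(U) (row sums):
  P(U=0) = 1/8 + 1/8 = 1/4
  P(U=1) = 1/8 + 0 = 1/8
  P(U=2) = 1/4 + 3/8 = 5/8
Marginal P(V) (column sums):
  P(V=0) = 1/8 + 1/8 + 1/4 = 1/2
  P(V=1) = 1/8 + 0 + 3/8 = 1/2

H(U) = -[(1/4)·log₂(1/4) + (1/8)·log₂(1/8) + (5/8)·log₂(5/8)]
  = 0.5000 + 0.3750 + 0.4238
  = 1.2988 bits
H(V) = -[(1/2)·log₂(1/2) + (1/2)·log₂(1/2)]
  = 0.5000 + 0.5000
  = 1.0000 bits
H(U,V) = -[(1/8)·log₂(1/8) + (1/8)·log₂(1/8) + (1/8)·log₂(1/8) + (1/4)·log₂(1/4) + (3/8)·log₂(3/8)]
  = 0.3750 + 0.3750 + 0.3750 + 0.5000 + 0.5306
  = 2.1556 bits

I(U;V) = H(U) + H(V) - H(U,V)
  = 1.2988 + 1.0000 - 2.1556
  = 0.1432 bits

No. I(U;V) = 0.1432 bits, which is ≤ 0.5 bits.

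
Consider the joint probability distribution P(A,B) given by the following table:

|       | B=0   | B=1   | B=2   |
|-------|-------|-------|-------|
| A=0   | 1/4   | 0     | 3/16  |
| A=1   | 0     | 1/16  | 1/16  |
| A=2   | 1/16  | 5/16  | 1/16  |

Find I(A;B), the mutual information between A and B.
Marginal P(A) (row sums):
  P(A=0) = 1/4 + 0 + 3/16 = 7/16
  P(A=1) = 0 + 1/16 + 1/16 = 1/8
  P(A=2) = 1/16 + 5/16 + 1/16 = 7/16
Marginal P(B) (column sums):
  P(B=0) = 1/4 + 0 + 1/16 = 5/16
  P(B=1) = 0 + 1/16 + 5/16 = 3/8
  P(B=2) = 3/16 + 1/16 + 1/16 = 5/16

H(A) = -[(7/16)·log₂(7/16) + (1/8)·log₂(1/8) + (7/16)·log₂(7/16)]
  = 0.5218 + 0.3750 + 0.5218
  = 1.4186 bits
H(B) = -[(5/16)·log₂(5/16) + (3/8)·log₂(3/8) + (5/16)·log₂(5/16)]
  = 0.5244 + 0.5306 + 0.5244
  = 1.5794 bits
H(A,B) = -[(1/4)·log₂(1/4) + (3/16)·log₂(3/16) + (1/16)·log₂(1/16) + (1/16)·log₂(1/16) + (1/16)·log₂(1/16) + (5/16)·log₂(5/16) + (1/16)·log₂(1/16)]
  = 0.5000 + 0.4528 + 0.2500 + 0.2500 + 0.2500 + 0.5244 + 0.2500
  = 2.4772 bits

I(A;B) = H(A) + H(B) - H(A,B)
  = 1.4186 + 1.5794 - 2.4772
  = 0.5208 bits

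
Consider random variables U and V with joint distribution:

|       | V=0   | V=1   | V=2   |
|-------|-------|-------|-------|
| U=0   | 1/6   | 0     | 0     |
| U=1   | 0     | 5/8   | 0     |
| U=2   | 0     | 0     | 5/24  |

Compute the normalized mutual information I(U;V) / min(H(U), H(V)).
Marginal P(U) (row sums):
  P(U=0) = 1/6 + 0 + 0 = 1/6
  P(U=1) = 0 + 5/8 + 0 = 5/8
  P(U=2) = 0 + 0 + 5/24 = 5/24
Marginal P(V) (column sums):
  P(V=0) = 1/6 + 0 + 0 = 1/6
  P(V=1) = 0 + 5/8 + 0 = 5/8
  P(V=2) = 0 + 0 + 5/24 = 5/24

H(U) = -[(1/6)·log₂(1/6) + (5/8)·log₂(5/8) + (5/24)·log₂(5/24)]
  = 0.4308 + 0.4238 + 0.4715
  = 1.3261 bits
H(V) = -[(1/6)·log₂(1/6) + (5/8)·log₂(5/8) + (5/24)·log₂(5/24)]
  = 0.4308 + 0.4238 + 0.4715
  = 1.3261 bits
H(U,V) = -[(1/6)·log₂(1/6) + (5/8)·log₂(5/8) + (5/24)·log₂(5/24)]
  = 0.4308 + 0.4238 + 0.4715
  = 1.3261 bits

I(U;V) = H(U) + H(V) - H(U,V)
  = 1.3261 + 1.3261 - 1.3261
  = 1.3261 bits

min(H(U), H(V)) = min(1.3261, 1.3261) = 1.3261 bits
Normalized MI = 1.3261 / 1.3261 = 1.0000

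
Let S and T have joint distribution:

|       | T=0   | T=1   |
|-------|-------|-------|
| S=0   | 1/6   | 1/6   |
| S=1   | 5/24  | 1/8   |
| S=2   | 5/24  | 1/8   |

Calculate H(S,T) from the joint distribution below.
H(S,T) = -Σ P(S,T) log₂ P(S,T), summed over the non-zero cells:
H(S,T) = -[(1/6)·log₂(1/6) + (1/6)·log₂(1/6) + (5/24)·log₂(5/24) + (1/8)·log₂(1/8) + (5/24)·log₂(5/24) + (1/8)·log₂(1/8)]
  = 0.4308 + 0.4308 + 0.4715 + 0.3750 + 0.4715 + 0.3750
  = 2.5546 bits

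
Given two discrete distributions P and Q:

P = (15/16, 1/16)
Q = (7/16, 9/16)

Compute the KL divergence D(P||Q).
D(P||Q) = Σ P(i) log₂(P(i)/Q(i))
  i=0: (15/16) × log₂((15/16)/(7/16)) = (15/16) × log₂(15/7) = 1.0308
  i=1: (1/16) × log₂((1/16)/(9/16)) = (1/16) × log₂(1/9) = -0.1981
D(P||Q) = 1.0308 - 0.1981
  = 0.8327 bits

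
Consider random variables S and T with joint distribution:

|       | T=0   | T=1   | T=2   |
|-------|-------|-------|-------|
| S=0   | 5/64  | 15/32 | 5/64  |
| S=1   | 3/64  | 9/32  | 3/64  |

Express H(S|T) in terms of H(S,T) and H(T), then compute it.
H(S|T) = H(S,T) - H(T)

Marginal P(T) (column sums):
  P(T=0) = 5/64 + 3/64 = 1/8
  P(T=1) = 15/32 + 9/32 = 3/4
  P(T=2) = 5/64 + 3/64 = 1/8

H(S,T) = -[(5/64)·log₂(5/64) + (15/32)·log₂(15/32) + (5/64)·log₂(5/64) + (3/64)·log₂(3/64) + (9/32)·log₂(9/32) + (3/64)·log₂(3/64)]
  = 0.2873 + 0.5124 + 0.2873 + 0.2070 + 0.5147 + 0.2070
  = 2.0157 bits
H(T) = -[(1/8)·log₂(1/8) + (3/4)·log₂(3/4) + (1/8)·log₂(1/8)]
  = 0.3750 + 0.3113 + 0.3750
  = 1.0613 bits

H(S|T) = 2.0157 - 1.0613 = 0.9544 bits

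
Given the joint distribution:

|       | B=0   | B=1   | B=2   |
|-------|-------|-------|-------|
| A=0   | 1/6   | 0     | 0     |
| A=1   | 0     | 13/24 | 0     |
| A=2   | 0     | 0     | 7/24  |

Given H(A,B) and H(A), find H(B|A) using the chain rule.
From the chain rule: H(A,B) = H(A) + H(B|A)
Therefore: H(B|A) = H(A,B) - H(A)

H(A,B) = -[(1/6)·log₂(1/6) + (13/24)·log₂(13/24) + (7/24)·log₂(7/24)]
  = 0.4308 + 0.4791 + 0.5185
  = 1.4284 bits
Marginal P(A) (row sums):
  P(A=0) = 1/6 + 0 + 0 = 1/6
  P(A=1) = 0 + 13/24 + 0 = 13/24
  P(A=2) = 0 + 0 + 7/24 = 7/24
H(A) = -[(1/6)·log₂(1/6) + (13/24)·log₂(13/24) + (7/24)·log₂(7/24)]
  = 0.4308 + 0.4791 + 0.5185
  = 1.4284 bits

H(B|A) = 1.4284 - 1.4284 = 0.0000 bits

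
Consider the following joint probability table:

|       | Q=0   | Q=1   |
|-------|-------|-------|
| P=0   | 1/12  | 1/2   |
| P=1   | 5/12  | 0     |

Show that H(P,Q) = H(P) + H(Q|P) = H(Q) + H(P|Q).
Marginal P(P) (row sums):
  P(P=0) = 1/12 + 1/2 = 7/12
  P(P=1) = 5/12 + 0 = 5/12
Marginal P(Q) (column sums):
  P(Q=0) = 1/12 + 5/12 = 1/2
  P(Q=1) = 1/2 + 0 = 1/2

Decomposition 1: H(P) + H(Q|P)
H(P) = -[(7/12)·log₂(7/12) + (5/12)·log₂(5/12)]
  = 0.4536 + 0.5263
  = 0.9799 bits
H(Q|P) = -Σ P(P,Q)·log₂ P(Q|P), where P(Q|P) = P(P,Q) / P(P)
  (cells with P(P,Q) = 0 contribute 0)
  (P=0,Q=0): P(Q|P) = (1/12)/(7/12) = 1/7;  -(1/12)·log₂(1/7) = 0.2339
  (P=0,Q=1): P(Q|P) = (1/2)/(7/12) = 6/7;  -(1/2)·log₂(6/7) = 0.1112
  (P=1,Q=0): P(Q|P) = (5/12)/(5/12) = 1;  -(5/12)·log₂(1) = 0.0000
H(Q|P) = 0.2339 + 0.1112 + 0.0000
  = 0.3451 bits
H(P) + H(Q|P) = 0.9799 + 0.3451 = 1.3250 bits

Decomposition 2: H(Q) + H(P|Q)
H(Q) = -[(1/2)·log₂(1/2) + (1/2)·log₂(1/2)]
  = 0.5000 + 0.5000
  = 1.0000 bits
H(P|Q) = -Σ P(P,Q)·log₂ P(P|Q), where P(P|Q) = P(P,Q) / P(Q)
  (cells with P(P,Q) = 0 contribute 0)
  (P=0,Q=0): P(P|Q) = (1/12)/(1/2) = 1/6;  -(1/12)·log₂(1/6) = 0.2154
  (P=0,Q=1): P(P|Q) = (1/2)/(1/2) = 1;  -(1/2)·log₂(1) = 0.0000
  (P=1,Q=0): P(P|Q) = (5/12)/(1/2) = 5/6;  -(5/12)·log₂(5/6) = 0.1096
H(P|Q) = 0.2154 + 0.0000 + 0.1096
  = 0.3250 bits
H(Q) + H(P|Q) = 1.0000 + 0.3250 = 1.3250 bits

Direct computation of the joint entropy:
H(P,Q) = -[(1/12)·log₂(1/12) + (1/2)·log₂(1/2) + (5/12)·log₂(5/12)]
  = 0.2987 + 0.5000 + 0.5263
  = 1.3250 bits

All three agree: H(P,Q) = 1.3250 bits ✓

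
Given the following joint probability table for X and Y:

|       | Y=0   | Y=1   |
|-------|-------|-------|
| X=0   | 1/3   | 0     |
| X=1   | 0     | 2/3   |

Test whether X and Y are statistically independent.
Marginal P(X) (row sums):
  P(X=0) = 1/3 + 0 = 1/3
  P(X=1) = 0 + 2/3 = 2/3
Marginal P(Y) (column sums):
  P(Y=0) = 1/3 + 0 = 1/3
  P(Y=1) = 0 + 2/3 = 2/3

X and Y are independent iff P(X=i,Y=j) = P(X=i)·P(Y=j) for every cell.
  P(X=0)·P(Y=0) = 1/3 × 1/3 = 1/9, but P(X=0,Y=0) = 1/3 ✗

No, X and Y are not independent. Quantitatively, I(X;Y) > 0:

H(X) = -[(1/3)·log₂(1/3) + (2/3)·log₂(2/3)]
  = 0.5283 + 0.3900
  = 0.9183 bits
H(Y) = -[(1/3)·log₂(1/3) + (2/3)·log₂(2/3)]
  = 0.5283 + 0.3900
  = 0.9183 bits
H(X,Y) = -[(1/3)·log₂(1/3) + (2/3)·log₂(2/3)]
  = 0.5283 + 0.3900
  = 0.9183 bits
I(X;Y) = H(X) + H(Y) - H(X,Y) = 0.9183 + 0.9183 - 0.9183 = 0.9183 bits > 0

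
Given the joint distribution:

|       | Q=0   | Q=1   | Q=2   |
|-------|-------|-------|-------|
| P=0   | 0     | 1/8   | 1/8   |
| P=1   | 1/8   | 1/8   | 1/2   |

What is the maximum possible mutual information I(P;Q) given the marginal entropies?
The upper bound on mutual information is I(P;Q) ≤ min(H(P), H(Q)).

Marginal P(P) (row sums):
  P(P=0) = 0 + 1/8 + 1/8 = 1/4
  P(P=1) = 1/8 + 1/8 + 1/2 = 3/4
Marginal P(Q) (column sums):
  P(Q=0) = 0 + 1/8 = 1/8
  P(Q=1) = 1/8 + 1/8 = 1/4
  P(Q=2) = 1/8 + 1/2 = 5/8

H(P) = -[(1/4)·log₂(1/4) + (3/4)·log₂(3/4)]
  = 0.5000 + 0.3113
  = 0.8113 bits
H(Q) = -[(1/8)·log₂(1/8) + (1/4)·log₂(1/4) + (5/8)·log₂(5/8)]
  = 0.3750 + 0.5000 + 0.4238
  = 1.2988 bits

Maximum possible I(P;Q) = min(0.8113, 1.2988) = 0.8113 bits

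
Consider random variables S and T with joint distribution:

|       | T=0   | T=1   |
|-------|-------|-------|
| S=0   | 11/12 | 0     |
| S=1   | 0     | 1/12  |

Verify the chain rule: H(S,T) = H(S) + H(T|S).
Left side:
H(S,T) = -[(11/12)·log₂(11/12) + (1/12)·log₂(1/12)]
  = 0.1151 + 0.2987
  = 0.4138 bits

Right side:
Marginal P(S) (row sums):
  P(S=0) = 11/12 + 0 = 11/12
  P(S=1) = 0 + 1/12 = 1/12
H(S) = -[(11/12)·log₂(11/12) + (1/12)·log₂(1/12)]
  = 0.1151 + 0.2987
  = 0.4138 bits
H(T|S) = -Σ P(S,T)·log₂ P(T|S), where P(T|S) = P(S,T) / P(S)
  (cells with P(S,T) = 0 contribute 0)
  (S=0,T=0): P(T|S) = (11/12)/(11/12) = 1;  -(11/12)·log₂(1) = 0.0000
  (S=1,T=1): P(T|S) = (1/12)/(1/12) = 1;  -(1/12)·log₂(1) = 0.0000
H(T|S) = 0.0000 + 0.0000
  = 0.0000 bits
H(S) + H(T|S) = 0.4138 + 0.0000 = 0.4138 bits

Both sides equal 0.4138 bits, so the chain rule holds ✓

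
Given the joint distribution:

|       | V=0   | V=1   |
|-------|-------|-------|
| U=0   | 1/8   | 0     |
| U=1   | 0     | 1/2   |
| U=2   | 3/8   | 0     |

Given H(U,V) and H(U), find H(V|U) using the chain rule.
From the chain rule: H(U,V) = H(U) + H(V|U)
Therefore: H(V|U) = H(U,V) - H(U)

H(U,V) = -[(1/8)·log₂(1/8) + (1/2)·log₂(1/2) + (3/8)·log₂(3/8)]
  = 0.3750 + 0.5000 + 0.5306
  = 1.4056 bits
Marginal P(U) (row sums):
  P(U=0) = 1/8 + 0 = 1/8
  P(U=1) = 0 + 1/2 = 1/2
  P(U=2) = 3/8 + 0 = 3/8
H(U) = -[(1/8)·log₂(1/8) + (1/2)·log₂(1/2) + (3/8)·log₂(3/8)]
  = 0.3750 + 0.5000 + 0.5306
  = 1.4056 bits

H(V|U) = 1.4056 - 1.4056 = 0.0000 bits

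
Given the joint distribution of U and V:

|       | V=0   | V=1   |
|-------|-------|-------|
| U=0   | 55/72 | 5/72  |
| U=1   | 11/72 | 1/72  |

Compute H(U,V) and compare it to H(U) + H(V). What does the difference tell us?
Marginal P(U) (row sums):
  P(U=0) = 55/72 + 5/72 = 5/6
  P(U=1) = 11/72 + 1/72 = 1/6
Marginal P(V) (column sums):
  P(V=0) = 55/72 + 11/72 = 11/12
  P(V=1) = 5/72 + 1/72 = 1/12

H(U,V) = -[(55/72)·log₂(55/72) + (5/72)·log₂(5/72) + (11/72)·log₂(11/72) + (1/72)·log₂(1/72)]
  = 0.2968 + 0.2672 + 0.4141 + 0.0857
  = 1.0638 bits
H(U) = -[(5/6)·log₂(5/6) + (1/6)·log₂(1/6)]
  = 0.2192 + 0.4308
  = 0.6500 bits
H(V) = -[(11/12)·log₂(11/12) + (1/12)·log₂(1/12)]
  = 0.1151 + 0.2987
  = 0.4138 bits

H(U) + H(V) = 0.6500 + 0.4138 = 1.0638 bits
Difference: H(U) + H(V) - H(U,V) = 1.0638 - 1.0638 = 0.0000 bits = I(U;V)

The difference is the mutual information; it is 0 here, so U and V are independent (the joint entropy equals the sum of the marginal entropies).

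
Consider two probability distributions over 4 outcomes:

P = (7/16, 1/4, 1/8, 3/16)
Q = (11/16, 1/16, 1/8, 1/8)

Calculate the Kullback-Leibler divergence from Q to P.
D(P||Q) = Σ P(i) log₂(P(i)/Q(i))
  i=0: (7/16) × log₂((7/16)/(11/16)) = (7/16) × log₂(7/11) = -0.2853
  i=1: (1/4) × log₂((1/4)/(1/16)) = (1/4) × log₂(4) = 0.5000
  i=2: (1/8) × log₂((1/8)/(1/8)) = (1/8) × log₂(1) = 0.0000
  i=3: (3/16) × log₂((3/16)/(1/8)) = (3/16) × log₂(3/2) = 0.1097
D(P||Q) = -0.2853 + 0.5000 + 0.0000 + 0.1097
  = 0.3244 bits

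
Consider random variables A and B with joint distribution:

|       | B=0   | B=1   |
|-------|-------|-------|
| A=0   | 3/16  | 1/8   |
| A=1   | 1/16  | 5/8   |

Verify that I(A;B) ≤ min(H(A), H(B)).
Marginal P(A) (row sums):
  P(A=0) = 3/16 + 1/8 = 5/16
  P(A=1) = 1/16 + 5/8 = 11/16
Marginal P(B) (column sums):
  P(B=0) = 3/16 + 1/16 = 1/4
  P(B=1) = 1/8 + 5/8 = 3/4

H(A) = -[(5/16)·log₂(5/16) + (11/16)·log₂(11/16)]
  = 0.5244 + 0.3716
  = 0.8960 bits
H(B) = -[(1/4)·log₂(1/4) + (3/4)·log₂(3/4)]
  = 0.5000 + 0.3113
  = 0.8113 bits
H(A,B) = -[(3/16)·log₂(3/16) + (1/8)·log₂(1/8) + (1/16)·log₂(1/16) + (5/8)·log₂(5/8)]
  = 0.4528 + 0.3750 + 0.2500 + 0.4238
  = 1.5016 bits

I(A;B) = H(A) + H(B) - H(A,B)
  = 0.8960 + 0.8113 - 1.5016
  = 0.2057 bits

min(H(A), H(B)) = min(0.8960, 0.8113) = 0.8113 bits
Since 0.2057 ≤ 0.8113, the bound is satisfied ✓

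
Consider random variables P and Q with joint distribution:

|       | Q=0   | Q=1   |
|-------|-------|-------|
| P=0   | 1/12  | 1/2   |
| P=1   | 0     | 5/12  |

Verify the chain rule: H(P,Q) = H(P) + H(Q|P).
Left side:
H(P,Q) = -[(1/12)·log₂(1/12) + (1/2)·log₂(1/2) + (5/12)·log₂(5/12)]
  = 0.2987 + 0.5000 + 0.5263
  = 1.3250 bits

Right side:
Marginal P(P) (row sums):
  P(P=0) = 1/12 + 1/2 = 7/12
  P(P=1) = 0 + 5/12 = 5/12
H(P) = -[(7/12)·log₂(7/12) + (5/12)·log₂(5/12)]
  = 0.4536 + 0.5263
  = 0.9799 bits
H(Q|P) = -Σ P(P,Q)·log₂ P(Q|P), where P(Q|P) = P(P,Q) / P(P)
  (cells with P(P,Q) = 0 contribute 0)
  (P=0,Q=0): P(Q|P) = (1/12)/(7/12) = 1/7;  -(1/12)·log₂(1/7) = 0.2339
  (P=0,Q=1): P(Q|P) = (1/2)/(7/12) = 6/7;  -(1/2)·log₂(6/7) = 0.1112
  (P=1,Q=1): P(Q|P) = (5/12)/(5/12) = 1;  -(5/12)·log₂(1) = 0.0000
H(Q|P) = 0.2339 + 0.1112 + 0.0000
  = 0.3451 bits
H(P) + H(Q|P) = 0.9799 + 0.3451 = 1.3250 bits

Both sides equal 1.3250 bits, so the chain rule holds ✓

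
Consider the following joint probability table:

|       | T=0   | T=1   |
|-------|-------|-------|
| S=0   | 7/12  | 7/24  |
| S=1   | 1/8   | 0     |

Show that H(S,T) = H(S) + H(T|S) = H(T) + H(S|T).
Marginal P(S) (row sums):
  P(S=0) = 7/12 + 7/24 = 7/8
  P(S=1) = 1/8 + 0 = 1/8
Marginal P(T) (column sums):
  P(T=0) = 7/12 + 1/8 = 17/24
  P(T=1) = 7/24 + 0 = 7/24

Decomposition 1: H(S) + H(T|S)
H(S) = -[(7/8)·log₂(7/8) + (1/8)·log₂(1/8)]
  = 0.1686 + 0.3750
  = 0.5436 bits
H(T|S) = -Σ P(S,T)·log₂ P(T|S), where P(T|S) = P(S,T) / P(S)
  (cells with P(S,T) = 0 contribute 0)
  (S=0,T=0): P(T|S) = (7/12)/(7/8) = 2/3;  -(7/12)·log₂(2/3) = 0.3412
  (S=0,T=1): P(T|S) = (7/24)/(7/8) = 1/3;  -(7/24)·log₂(1/3) = 0.4623
  (S=1,T=0): P(T|S) = (1/8)/(1/8) = 1;  -(1/8)·log₂(1) = 0.0000
H(T|S) = 0.3412 + 0.4623 + 0.0000
  = 0.8035 bits
H(S) + H(T|S) = 0.5436 + 0.8035 = 1.3471 bits

Decomposition 2: H(T) + H(S|T)
H(T) = -[(17/24)·log₂(17/24) + (7/24)·log₂(7/24)]
  = 0.3524 + 0.5185
  = 0.8709 bits
H(S|T) = -Σ P(S,T)·log₂ P(S|T), where P(S|T) = P(S,T) / P(T)
  (cells with P(S,T) = 0 contribute 0)
  (S=0,T=0): P(S|T) = (7/12)/(17/24) = 14/17;  -(7/12)·log₂(14/17) = 0.1634
  (S=0,T=1): P(S|T) = (7/24)/(7/24) = 1;  -(7/24)·log₂(1) = 0.0000
  (S=1,T=0): P(S|T) = (1/8)/(17/24) = 3/17;  -(1/8)·log₂(3/17) = 0.3128
H(S|T) = 0.1634 + 0.0000 + 0.3128
  = 0.4762 bits
H(T) + H(S|T) = 0.8709 + 0.4762 = 1.3471 bits

Direct computation of the joint entropy:
H(S,T) = -[(7/12)·log₂(7/12) + (7/24)·log₂(7/24) + (1/8)·log₂(1/8)]
  = 0.4536 + 0.5185 + 0.3750
  = 1.3471 bits

All three agree: H(S,T) = 1.3471 bits ✓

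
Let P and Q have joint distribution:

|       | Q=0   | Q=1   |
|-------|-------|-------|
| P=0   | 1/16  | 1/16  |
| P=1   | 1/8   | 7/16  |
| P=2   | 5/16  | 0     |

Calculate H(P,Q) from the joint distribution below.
H(P,Q) = -Σ P(P,Q) log₂ P(P,Q), summed over the non-zero cells:
H(P,Q) = -[(1/16)·log₂(1/16) + (1/16)·log₂(1/16) + (1/8)·log₂(1/8) + (7/16)·log₂(7/16) + (5/16)·log₂(5/16)]
  = 0.2500 + 0.2500 + 0.3750 + 0.5218 + 0.5244
  = 1.9212 bits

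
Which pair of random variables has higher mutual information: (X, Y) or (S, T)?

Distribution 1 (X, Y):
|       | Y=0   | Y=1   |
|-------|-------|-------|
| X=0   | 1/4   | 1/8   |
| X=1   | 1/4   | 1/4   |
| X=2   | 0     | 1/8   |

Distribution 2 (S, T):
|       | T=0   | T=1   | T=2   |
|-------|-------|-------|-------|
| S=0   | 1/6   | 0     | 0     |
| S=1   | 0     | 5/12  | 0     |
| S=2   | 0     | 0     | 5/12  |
Distribution 1 (X, Y):
Marginal P(X) (row sums):
  P(X=0) = 1/4 + 1/8 = 3/8
  P(X=1) = 1/4 + 1/4 = 1/2
  P(X=2) = 0 + 1/8 = 1/8
Marginal P(Y) (column sums):
  P(Y=0) = 1/4 + 1/4 + 0 = 1/2
  P(Y=1) = 1/8 + 1/4 + 1/8 = 1/2

H(X) = -[(3/8)·log₂(3/8) + (1/2)·log₂(1/2) + (1/8)·log₂(1/8)]
  = 0.5306 + 0.5000 + 0.3750
  = 1.4056 bits
H(Y) = -[(1/2)·log₂(1/2) + (1/2)·log₂(1/2)]
  = 0.5000 + 0.5000
  = 1.0000 bits
H(X,Y) = -[(1/4)·log₂(1/4) + (1/8)·log₂(1/8) + (1/4)·log₂(1/4) + (1/4)·log₂(1/4) + (1/8)·log₂(1/8)]
  = 0.5000 + 0.3750 + 0.5000 + 0.5000 + 0.3750
  = 2.2500 bits

I(X;Y) = H(X) + H(Y) - H(X,Y)
  = 1.4056 + 1.0000 - 2.2500
  = 0.1556 bits

Distribution 2 (S, T):
Marginal P(S) (row sums):
  P(S=0) = 1/6 + 0 + 0 = 1/6
  P(S=1) = 0 + 5/12 + 0 = 5/12
  P(S=2) = 0 + 0 + 5/12 = 5/12
Marginal P(T) (column sums):
  P(T=0) = 1/6 + 0 + 0 = 1/6
  P(T=1) = 0 + 5/12 + 0 = 5/12
  P(T=2) = 0 + 0 + 5/12 = 5/12

H(S) = -[(1/6)·log₂(1/6) + (5/12)·log₂(5/12) + (5/12)·log₂(5/12)]
  = 0.4308 + 0.5263 + 0.5263
  = 1.4834 bits
H(T) = -[(1/6)·log₂(1/6) + (5/12)·log₂(5/12) + (5/12)·log₂(5/12)]
  = 0.4308 + 0.5263 + 0.5263
  = 1.4834 bits
H(S,T) = -[(1/6)·log₂(1/6) + (5/12)·log₂(5/12) + (5/12)·log₂(5/12)]
  = 0.4308 + 0.5263 + 0.5263
  = 1.4834 bits

I(S;T) = H(S) + H(T) - H(S,T)
  = 1.4834 + 1.4834 - 1.4834
  = 1.4834 bits

I(S;T) = 1.4834 bits > I(X;Y) = 0.1556 bits, so (S, T) has the higher mutual information (stronger dependence).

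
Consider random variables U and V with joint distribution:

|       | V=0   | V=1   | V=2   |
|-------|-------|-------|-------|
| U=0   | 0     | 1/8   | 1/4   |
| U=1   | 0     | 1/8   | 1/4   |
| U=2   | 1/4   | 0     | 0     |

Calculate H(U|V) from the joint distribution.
Marginal P(V) (column sums):
  P(V=0) = 0 + 0 + 1/4 = 1/4
  P(V=1) = 1/8 + 1/8 + 0 = 1/4
  P(V=2) = 1/4 + 1/4 + 0 = 1/2

H(U|V) = -Σ P(U,V)·log₂ P(U|V), where P(U|V) = P(U,V) / P(V)
  (cells with P(U,V) = 0 contribute 0)
  (U=0,V=1): P(U|V) = (1/8)/(1/4) = 1/2;  -(1/8)·log₂(1/2) = 0.1250
  (U=0,V=2): P(U|V) = (1/4)/(1/2) = 1/2;  -(1/4)·log₂(1/2) = 0.2500
  (U=1,V=1): P(U|V) = (1/8)/(1/4) = 1/2;  -(1/8)·log₂(1/2) = 0.1250
  (U=1,V=2): P(U|V) = (1/4)/(1/2) = 1/2;  -(1/4)·log₂(1/2) = 0.2500
  (U=2,V=0): P(U|V) = (1/4)/(1/4) = 1;  -(1/4)·log₂(1) = 0.0000
H(U|V) = 0.1250 + 0.2500 + 0.1250 + 0.2500 + 0.0000
  = 0.7500 bits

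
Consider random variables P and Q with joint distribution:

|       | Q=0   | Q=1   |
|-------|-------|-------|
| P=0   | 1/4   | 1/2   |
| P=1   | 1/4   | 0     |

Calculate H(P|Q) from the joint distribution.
Marginal P(Q) (column sums):
  P(Q=0) = 1/4 + 1/4 = 1/2
  P(Q=1) = 1/2 + 0 = 1/2

H(P|Q) = -Σ P(P,Q)·log₂ P(P|Q), where P(P|Q) = P(P,Q) / P(Q)
  (cells with P(P,Q) = 0 contribute 0)
  (P=0,Q=0): P(P|Q) = (1/4)/(1/2) = 1/2;  -(1/4)·log₂(1/2) = 0.2500
  (P=0,Q=1): P(P|Q) = (1/2)/(1/2) = 1;  -(1/2)·log₂(1) = 0.0000
  (P=1,Q=0): P(P|Q) = (1/4)/(1/2) = 1/2;  -(1/4)·log₂(1/2) = 0.2500
H(P|Q) = 0.2500 + 0.0000 + 0.2500
  = 0.5000 bits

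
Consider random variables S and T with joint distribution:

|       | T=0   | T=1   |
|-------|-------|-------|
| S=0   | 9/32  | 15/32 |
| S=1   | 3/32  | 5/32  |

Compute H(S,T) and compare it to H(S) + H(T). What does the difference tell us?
Marginal P(S) (row sums):
  P(S=0) = 9/32 + 15/32 = 3/4
  P(S=1) = 3/32 + 5/32 = 1/4
Marginal P(T) (column sums):
  P(T=0) = 9/32 + 3/32 = 3/8
  P(T=1) = 15/32 + 5/32 = 5/8

H(S,T) = -[(9/32)·log₂(9/32) + (15/32)·log₂(15/32) + (3/32)·log₂(3/32) + (5/32)·log₂(5/32)]
  = 0.5147 + 0.5124 + 0.3202 + 0.4184
  = 1.7657 bits
H(S) = -[(3/4)·log₂(3/4) + (1/4)·log₂(1/4)]
  = 0.3113 + 0.5000
  = 0.8113 bits
H(T) = -[(3/8)·log₂(3/8) + (5/8)·log₂(5/8)]
  = 0.5306 + 0.4238
  = 0.9544 bits

H(S) + H(T) = 0.8113 + 0.9544 = 1.7657 bits
Difference: H(S) + H(T) - H(S,T) = 1.7657 - 1.7657 = 0.0000 bits = I(S;T)

The difference is the mutual information; it is 0 here, so S and T are independent (the joint entropy equals the sum of the marginal entropies).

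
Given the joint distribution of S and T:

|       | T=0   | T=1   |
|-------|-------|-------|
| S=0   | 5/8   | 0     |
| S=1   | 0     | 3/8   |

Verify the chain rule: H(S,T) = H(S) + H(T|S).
Left side:
H(S,T) = -[(5/8)·log₂(5/8) + (3/8)·log₂(3/8)]
  = 0.4238 + 0.5306
  = 0.9544 bits

Right side:
Marginal P(S) (row sums):
  P(S=0) = 5/8 + 0 = 5/8
  P(S=1) = 0 + 3/8 = 3/8
H(S) = -[(5/8)·log₂(5/8) + (3/8)·log₂(3/8)]
  = 0.4238 + 0.5306
  = 0.9544 bits
H(T|S) = -Σ P(S,T)·log₂ P(T|S), where P(T|S) = P(S,T) / P(S)
  (cells with P(S,T) = 0 contribute 0)
  (S=0,T=0): P(T|S) = (5/8)/(5/8) = 1;  -(5/8)·log₂(1) = 0.0000
  (S=1,T=1): P(T|S) = (3/8)/(3/8) = 1;  -(3/8)·log₂(1) = 0.0000
H(T|S) = 0.0000 + 0.0000
  = 0.0000 bits
H(S) + H(T|S) = 0.9544 + 0.0000 = 0.9544 bits

Both sides equal 0.9544 bits, so the chain rule holds ✓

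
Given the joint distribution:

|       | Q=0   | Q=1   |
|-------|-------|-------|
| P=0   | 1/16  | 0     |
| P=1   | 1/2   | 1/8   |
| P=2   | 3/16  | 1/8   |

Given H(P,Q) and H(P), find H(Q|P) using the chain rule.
From the chain rule: H(P,Q) = H(P) + H(Q|P)
Therefore: H(Q|P) = H(P,Q) - H(P)

H(P,Q) = -[(1/16)·log₂(1/16) + (1/2)·log₂(1/2) + (1/8)·log₂(1/8) + (3/16)·log₂(3/16) + (1/8)·log₂(1/8)]
  = 0.2500 + 0.5000 + 0.3750 + 0.4528 + 0.3750
  = 1.9528 bits
Marginal P(P) (row sums):
  P(P=0) = 1/16 + 0 = 1/16
  P(P=1) = 1/2 + 1/8 = 5/8
  P(P=2) = 3/16 + 1/8 = 5/16
H(P) = -[(1/16)·log₂(1/16) + (5/8)·log₂(5/8) + (5/16)·log₂(5/16)]
  = 0.2500 + 0.4238 + 0.5244
  = 1.1982 bits

H(Q|P) = 1.9528 - 1.1982 = 0.7546 bits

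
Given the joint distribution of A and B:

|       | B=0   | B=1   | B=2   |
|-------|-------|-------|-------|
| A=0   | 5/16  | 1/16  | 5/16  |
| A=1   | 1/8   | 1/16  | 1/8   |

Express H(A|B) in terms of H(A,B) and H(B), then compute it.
H(A|B) = H(A,B) - H(B)

Marginal P(B) (column sums):
  P(B=0) = 5/16 + 1/8 = 7/16
  P(B=1) = 1/16 + 1/16 = 1/8
  P(B=2) = 5/16 + 1/8 = 7/16

H(A,B) = -[(5/16)·log₂(5/16) + (1/16)·log₂(1/16) + (5/16)·log₂(5/16) + (1/8)·log₂(1/8) + (1/16)·log₂(1/16) + (1/8)·log₂(1/8)]
  = 0.5244 + 0.2500 + 0.5244 + 0.3750 + 0.2500 + 0.3750
  = 2.2988 bits
H(B) = -[(7/16)·log₂(7/16) + (1/8)·log₂(1/8) + (7/16)·log₂(7/16)]
  = 0.5218 + 0.3750 + 0.5218
  = 1.4186 bits

H(A|B) = 2.2988 - 1.4186 = 0.8802 bits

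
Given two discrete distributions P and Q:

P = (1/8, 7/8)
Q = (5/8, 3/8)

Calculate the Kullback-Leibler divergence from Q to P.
D(P||Q) = Σ P(i) log₂(P(i)/Q(i))
  i=0: (1/8) × log₂((1/8)/(5/8)) = (1/8) × log₂(1/5) = -0.2902
  i=1: (7/8) × log₂((7/8)/(3/8)) = (7/8) × log₂(7/3) = 1.0696
D(P||Q) = -0.2902 + 1.0696
  = 0.7794 bits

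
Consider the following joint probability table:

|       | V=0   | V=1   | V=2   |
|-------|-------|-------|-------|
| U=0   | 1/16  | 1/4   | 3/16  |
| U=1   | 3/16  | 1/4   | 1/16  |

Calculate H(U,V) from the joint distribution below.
H(U,V) = -Σ P(U,V) log₂ P(U,V), summed over the non-zero cells:
H(U,V) = -[(1/16)·log₂(1/16) + (1/4)·log₂(1/4) + (3/16)·log₂(3/16) + (3/16)·log₂(3/16) + (1/4)·log₂(1/4) + (1/16)·log₂(1/16)]
  = 0.2500 + 0.5000 + 0.4528 + 0.4528 + 0.5000 + 0.2500
  = 2.4056 bits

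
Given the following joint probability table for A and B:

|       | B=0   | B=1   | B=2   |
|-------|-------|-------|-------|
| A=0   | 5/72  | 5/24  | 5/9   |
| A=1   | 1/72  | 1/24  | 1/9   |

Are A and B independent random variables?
Marginal P(A) (row sums):
  P(A=0) = 5/72 + 5/24 + 5/9 = 5/6
  P(A=1) = 1/72 + 1/24 + 1/9 = 1/6
Marginal P(B) (column sums):
  P(B=0) = 5/72 + 1/72 = 1/12
  P(B=1) = 5/24 + 1/24 = 1/4
  P(B=2) = 5/9 + 1/9 = 2/3

A and B are independent iff P(A=i,B=j) = P(A=i)·P(B=j) for every cell.
  P(A=0)·P(B=0) = 5/6 × 1/12 = 5/72 = P(A=0,B=0) ✓
  P(A=0)·P(B=1) = 5/6 × 1/4 = 5/24 = P(A=0,B=1) ✓
  P(A=0)·P(B=2) = 5/6 × 2/3 = 5/9 = P(A=0,B=2) ✓
  P(A=1)·P(B=0) = 1/6 × 1/12 = 1/72 = P(A=1,B=0) ✓
  P(A=1)·P(B=1) = 1/6 × 1/4 = 1/24 = P(A=1,B=1) ✓
  P(A=1)·P(B=2) = 1/6 × 2/3 = 1/9 = P(A=1,B=2) ✓

Yes, A and B are independent: every cell factors, so I(A;B) = 0 bits.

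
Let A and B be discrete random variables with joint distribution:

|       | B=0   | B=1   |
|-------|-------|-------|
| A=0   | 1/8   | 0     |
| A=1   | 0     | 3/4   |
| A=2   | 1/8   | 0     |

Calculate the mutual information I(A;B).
Marginal P(A) (row sums):
  P(A=0) = 1/8 + 0 = 1/8
  P(A=1) = 0 + 3/4 = 3/4
  P(A=2) = 1/8 + 0 = 1/8
Marginal P(B) (column sums):
  P(B=0) = 1/8 + 0 + 1/8 = 1/4
  P(B=1) = 0 + 3/4 + 0 = 3/4

H(A) = -[(1/8)·log₂(1/8) + (3/4)·log₂(3/4) + (1/8)·log₂(1/8)]
  = 0.3750 + 0.3113 + 0.3750
  = 1.0613 bits
H(B) = -[(1/4)·log₂(1/4) + (3/4)·log₂(3/4)]
  = 0.5000 + 0.3113
  = 0.8113 bits
H(A,B) = -[(1/8)·log₂(1/8) + (3/4)·log₂(3/4) + (1/8)·log₂(1/8)]
  = 0.3750 + 0.3113 + 0.3750
  = 1.0613 bits

I(A;B) = H(A) + H(B) - H(A,B)
  = 1.0613 + 0.8113 - 1.0613
  = 0.8113 bits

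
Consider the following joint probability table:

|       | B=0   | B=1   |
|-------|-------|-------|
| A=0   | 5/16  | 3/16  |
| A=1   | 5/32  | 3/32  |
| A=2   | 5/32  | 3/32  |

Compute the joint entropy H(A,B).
H(A,B) = -Σ P(A,B) log₂ P(A,B), summed over the non-zero cells:
H(A,B) = -[(5/16)·log₂(5/16) + (3/16)·log₂(3/16) + (5/32)·log₂(5/32) + (3/32)·log₂(3/32) + (5/32)·log₂(5/32) + (3/32)·log₂(3/32)]
  = 0.5244 + 0.4528 + 0.4184 + 0.3202 + 0.4184 + 0.3202
  = 2.4544 bits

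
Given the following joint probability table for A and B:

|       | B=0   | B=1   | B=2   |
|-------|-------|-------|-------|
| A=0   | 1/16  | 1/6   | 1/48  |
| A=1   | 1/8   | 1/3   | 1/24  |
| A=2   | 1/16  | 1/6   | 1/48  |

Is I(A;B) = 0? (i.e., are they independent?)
Marginal P(A) (row sums):
  P(A=0) = 1/16 + 1/6 + 1/48 = 1/4
  P(A=1) = 1/8 + 1/3 + 1/24 = 1/2
  P(A=2) = 1/16 + 1/6 + 1/48 = 1/4
Marginal P(B) (column sums):
  P(B=0) = 1/16 + 1/8 + 1/16 = 1/4
  P(B=1) = 1/6 + 1/3 + 1/6 = 2/3
  P(B=2) = 1/48 + 1/24 + 1/48 = 1/12

A and B are independent iff P(A=i,B=j) = P(A=i)·P(B=j) for every cell.
  P(A=0)·P(B=0) = 1/4 × 1/4 = 1/16 = P(A=0,B=0) ✓
  P(A=0)·P(B=1) = 1/4 × 2/3 = 1/6 = P(A=0,B=1) ✓
  P(A=0)·P(B=2) = 1/4 × 1/12 = 1/48 = P(A=0,B=2) ✓
  P(A=1)·P(B=0) = 1/2 × 1/4 = 1/8 = P(A=1,B=0) ✓
  P(A=1)·P(B=1) = 1/2 × 2/3 = 1/3 = P(A=1,B=1) ✓
  P(A=1)·P(B=2) = 1/2 × 1/12 = 1/24 = P(A=1,B=2) ✓
  P(A=2)·P(B=0) = 1/4 × 1/4 = 1/16 = P(A=2,B=0) ✓
  P(A=2)·P(B=1) = 1/4 × 2/3 = 1/6 = P(A=2,B=1) ✓
  P(A=2)·P(B=2) = 1/4 × 1/12 = 1/48 = P(A=2,B=2) ✓

Yes, A and B are independent: every cell factors, so I(A;B) = 0 bits.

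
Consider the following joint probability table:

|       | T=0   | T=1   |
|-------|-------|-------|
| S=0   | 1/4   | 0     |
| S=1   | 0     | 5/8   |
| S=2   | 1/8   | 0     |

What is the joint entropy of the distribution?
H(S,T) = -Σ P(S,T) log₂ P(S,T), summed over the non-zero cells:
H(S,T) = -[(1/4)·log₂(1/4) + (5/8)·log₂(5/8) + (1/8)·log₂(1/8)]
  = 0.5000 + 0.4238 + 0.3750
  = 1.2988 bits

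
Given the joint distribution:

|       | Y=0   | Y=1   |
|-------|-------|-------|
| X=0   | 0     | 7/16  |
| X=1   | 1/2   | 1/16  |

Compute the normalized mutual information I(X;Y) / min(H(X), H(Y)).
Marginal P(X) (row sums):
  P(X=0) = 0 + 7/16 = 7/16
  P(X=1) = 1/2 + 1/16 = 9/16
Marginal P(Y) (column sums):
  P(Y=0) = 0 + 1/2 = 1/2
  P(Y=1) = 7/16 + 1/16 = 1/2

H(X) = -[(7/16)·log₂(7/16) + (9/16)·log₂(9/16)]
  = 0.5218 + 0.4669
  = 0.9887 bits
H(Y) = -[(1/2)·log₂(1/2) + (1/2)·log₂(1/2)]
  = 0.5000 + 0.5000
  = 1.0000 bits
H(X,Y) = -[(7/16)·log₂(7/16) + (1/2)·log₂(1/2) + (1/16)·log₂(1/16)]
  = 0.5218 + 0.5000 + 0.2500
  = 1.2718 bits

I(X;Y) = H(X) + H(Y) - H(X,Y)
  = 0.9887 + 1.0000 - 1.2718
  = 0.7169 bits

min(H(X), H(Y)) = min(0.9887, 1.0000) = 0.9887 bits
Normalized MI = 0.7169 / 0.9887 = 0.7251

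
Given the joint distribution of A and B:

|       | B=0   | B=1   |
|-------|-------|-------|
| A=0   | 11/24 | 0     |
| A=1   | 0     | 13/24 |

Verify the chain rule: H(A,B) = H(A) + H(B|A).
Left side:
H(A,B) = -[(11/24)·log₂(11/24) + (13/24)·log₂(13/24)]
  = 0.5159 + 0.4791
  = 0.9950 bits

Right side:
Marginal P(A) (row sums):
  P(A=0) = 11/24 + 0 = 11/24
  P(A=1) = 0 + 13/24 = 13/24
H(A) = -[(11/24)·log₂(11/24) + (13/24)·log₂(13/24)]
  = 0.5159 + 0.4791
  = 0.9950 bits
H(B|A) = -Σ P(A,B)·log₂ P(B|A), where P(B|A) = P(A,B) / P(A)
  (cells with P(A,B) = 0 contribute 0)
  (A=0,B=0): P(B|A) = (11/24)/(11/24) = 1;  -(11/24)·log₂(1) = 0.0000
  (A=1,B=1): P(B|A) = (13/24)/(13/24) = 1;  -(13/24)·log₂(1) = 0.0000
H(B|A) = 0.0000 + 0.0000
  = 0.0000 bits
H(A) + H(B|A) = 0.9950 + 0.0000 = 0.9950 bits

Both sides equal 0.9950 bits, so the chain rule holds ✓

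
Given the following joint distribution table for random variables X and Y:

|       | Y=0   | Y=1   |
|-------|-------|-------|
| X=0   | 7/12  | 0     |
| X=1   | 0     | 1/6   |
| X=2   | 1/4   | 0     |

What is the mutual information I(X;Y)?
Marginal P(X) (row sums):
  P(X=0) = 7/12 + 0 = 7/12
  P(X=1) = 0 + 1/6 = 1/6
  P(X=2) = 1/4 + 0 = 1/4
Marginal P(Y) (column sums):
  P(Y=0) = 7/12 + 0 + 1/4 = 5/6
  P(Y=1) = 0 + 1/6 + 0 = 1/6

H(X) = -[(7/12)·log₂(7/12) + (1/6)·log₂(1/6) + (1/4)·log₂(1/4)]
  = 0.4536 + 0.4308 + 0.5000
  = 1.3844 bits
H(Y) = -[(5/6)·log₂(5/6) + (1/6)·log₂(1/6)]
  = 0.2192 + 0.4308
  = 0.6500 bits
H(X,Y) = -[(7/12)·log₂(7/12) + (1/6)·log₂(1/6) + (1/4)·log₂(1/4)]
  = 0.4536 + 0.4308 + 0.5000
  = 1.3844 bits

I(X;Y) = H(X) + H(Y) - H(X,Y)
  = 1.3844 + 0.6500 - 1.3844
  = 0.6500 bits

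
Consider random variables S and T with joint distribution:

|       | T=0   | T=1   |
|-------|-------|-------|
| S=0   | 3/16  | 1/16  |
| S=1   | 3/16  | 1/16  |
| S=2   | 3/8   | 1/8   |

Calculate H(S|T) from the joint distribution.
Marginal P(T) (column sums):
  P(T=0) = 3/16 + 3/16 + 3/8 = 3/4
  P(T=1) = 1/16 + 1/16 + 1/8 = 1/4

H(S|T) = -Σ P(S,T)·log₂ P(S|T), where P(S|T) = P(S,T) / P(T)
  (S=0,T=0): P(S|T) = (3/16)/(3/4) = 1/4;  -(3/16)·log₂(1/4) = 0.3750
  (S=0,T=1): P(S|T) = (1/16)/(1/4) = 1/4;  -(1/16)·log₂(1/4) = 0.1250
  (S=1,T=0): P(S|T) = (3/16)/(3/4) = 1/4;  -(3/16)·log₂(1/4) = 0.3750
  (S=1,T=1): P(S|T) = (1/16)/(1/4) = 1/4;  -(1/16)·log₂(1/4) = 0.1250
  (S=2,T=0): P(S|T) = (3/8)/(3/4) = 1/2;  -(3/8)·log₂(1/2) = 0.3750
  (S=2,T=1): P(S|T) = (1/8)/(1/4) = 1/2;  -(1/8)·log₂(1/2) = 0.1250
H(S|T) = 0.3750 + 0.1250 + 0.3750 + 0.1250 + 0.3750 + 0.1250
  = 1.5000 bits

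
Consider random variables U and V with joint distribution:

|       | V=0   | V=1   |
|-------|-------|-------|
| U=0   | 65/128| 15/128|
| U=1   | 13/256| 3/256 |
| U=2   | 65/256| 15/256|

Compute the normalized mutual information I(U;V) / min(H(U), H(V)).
Marginal P(U) (row sums):
  P(U=0) = 65/128 + 15/128 = 5/8
  P(U=1) = 13/256 + 3/256 = 1/16
  P(U=2) = 65/256 + 15/256 = 5/16
Marginal P(V) (column sums):
  P(V=0) = 65/128 + 13/256 + 65/256 = 13/16
  P(V=1) = 15/128 + 3/256 + 15/256 = 3/16

H(U) = -[(5/8)·log₂(5/8) + (1/16)·log₂(1/16) + (5/16)·log₂(5/16)]
  = 0.4238 + 0.2500 + 0.5244
  = 1.1982 bits
H(V) = -[(13/16)·log₂(13/16) + (3/16)·log₂(3/16)]
  = 0.2434 + 0.4528
  = 0.6962 bits
H(U,V) = -[(65/128)·log₂(65/128) + (15/128)·log₂(15/128) + (13/256)·log₂(13/256) + (3/256)·log₂(3/256) + (65/256)·log₂(65/256) + (15/256)·log₂(15/256)]
  = 0.4965 + 0.3625 + 0.2183 + 0.0752 + 0.5021 + 0.2398
  = 1.8944 bits

I(U;V) = H(U) + H(V) - H(U,V)
  = 1.1982 + 0.6962 - 1.8944
  = 0.0000 bits

min(H(U), H(V)) = min(1.1982, 0.6962) = 0.6962 bits
Normalized MI = 0.0000 / 0.6962 = 0.0000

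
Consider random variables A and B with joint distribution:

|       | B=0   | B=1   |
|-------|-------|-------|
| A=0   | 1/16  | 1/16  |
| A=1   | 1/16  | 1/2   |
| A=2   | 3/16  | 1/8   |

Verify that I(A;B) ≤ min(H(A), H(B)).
Marginal P(A) (row sums):
  P(A=0) = 1/16 + 1/16 = 1/8
  P(A=1) = 1/16 + 1/2 = 9/16
  P(A=2) = 3/16 + 1/8 = 5/16
Marginal P(B) (column sums):
  P(B=0) = 1/16 + 1/16 + 3/16 = 5/16
  P(B=1) = 1/16 + 1/2 + 1/8 = 11/16

H(A) = -[(1/8)·log₂(1/8) + (9/16)·log₂(9/16) + (5/16)·log₂(5/16)]
  = 0.3750 + 0.4669 + 0.5244
  = 1.3663 bits
H(B) = -[(5/16)·log₂(5/16) + (11/16)·log₂(11/16)]
  = 0.5244 + 0.3716
  = 0.8960 bits
H(A,B) = -[(1/16)·log₂(1/16) + (1/16)·log₂(1/16) + (1/16)·log₂(1/16) + (1/2)·log₂(1/2) + (3/16)·log₂(3/16) + (1/8)·log₂(1/8)]
  = 0.2500 + 0.2500 + 0.2500 + 0.5000 + 0.4528 + 0.3750
  = 2.0778 bits

I(A;B) = H(A) + H(B) - H(A,B)
  = 1.3663 + 0.8960 - 2.0778
  = 0.1845 bits

min(H(A), H(B)) = min(1.3663, 0.8960) = 0.8960 bits
Since 0.1845 ≤ 0.8960, the bound is satisfied ✓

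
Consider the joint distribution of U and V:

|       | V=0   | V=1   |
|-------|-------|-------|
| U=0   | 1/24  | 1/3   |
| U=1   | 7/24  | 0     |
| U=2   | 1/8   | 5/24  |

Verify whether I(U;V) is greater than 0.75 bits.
Marginal P(U) (row sums):
  P(U=0) = 1/24 + 1/3 = 3/8
  P(U=1) = 7/24 + 0 = 7/24
  P(U=2) = 1/8 + 5/24 = 1/3
Marginal P(V) (column sums):
  P(V=0) = 1/24 + 7/24 + 1/8 = 11/24
  P(V=1) = 1/3 + 0 + 5/24 = 13/24

H(U) = -[(3/8)·log₂(3/8) + (7/24)·log₂(7/24) + (1/3)·log₂(1/3)]
  = 0.5306 + 0.5185 + 0.5283
  = 1.5774 bits
H(V) = -[(11/24)·log₂(11/24) + (13/24)·log₂(13/24)]
  = 0.5159 + 0.4791
  = 0.9950 bits
H(U,V) = -[(1/24)·log₂(1/24) + (1/3)·log₂(1/3) + (7/24)·log₂(7/24) + (1/8)·log₂(1/8) + (5/24)·log₂(5/24)]
  = 0.1910 + 0.5283 + 0.5185 + 0.3750 + 0.4715
  = 2.0843 bits

I(U;V) = H(U) + H(V) - H(U,V)
  = 1.5774 + 0.9950 - 2.0843
  = 0.4881 bits

No. I(U;V) = 0.4881 bits, which is ≤ 0.75 bits.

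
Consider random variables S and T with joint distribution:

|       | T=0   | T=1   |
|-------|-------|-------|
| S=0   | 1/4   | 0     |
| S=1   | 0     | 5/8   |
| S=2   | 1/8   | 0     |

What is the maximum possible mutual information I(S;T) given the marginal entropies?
The upper bound on mutual information is I(S;T) ≤ min(H(S), H(T)).

Marginal P(S) (row sums):
  P(S=0) = 1/4 + 0 = 1/4
  P(S=1) = 0 + 5/8 = 5/8
  P(S=2) = 1/8 + 0 = 1/8
Marginal P(T) (column sums):
  P(T=0) = 1/4 + 0 + 1/8 = 3/8
  P(T=1) = 0 + 5/8 + 0 = 5/8

H(S) = -[(1/4)·log₂(1/4) + (5/8)·log₂(5/8) + (1/8)·log₂(1/8)]
  = 0.5000 + 0.4238 + 0.3750
  = 1.2988 bits
H(T) = -[(3/8)·log₂(3/8) + (5/8)·log₂(5/8)]
  = 0.5306 + 0.4238
  = 0.9544 bits

Maximum possible I(S;T) = min(1.2988, 0.9544) = 0.9544 bits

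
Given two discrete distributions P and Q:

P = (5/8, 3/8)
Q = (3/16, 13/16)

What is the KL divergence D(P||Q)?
D(P||Q) = Σ P(i) log₂(P(i)/Q(i))
  i=0: (5/8) × log₂((5/8)/(3/16)) = (5/8) × log₂(10/3) = 1.0856
  i=1: (3/8) × log₂((3/8)/(13/16)) = (3/8) × log₂(6/13) = -0.4183
D(P||Q) = 1.0856 - 0.4183
  = 0.6673 bits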